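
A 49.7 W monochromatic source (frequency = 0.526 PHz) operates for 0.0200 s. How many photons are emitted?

Total energy: E_total = P·t = 49.7 × 0.0200 = 0.9940 J.
Per-photon energy: E = 3.485e-19 J.
N = E_total / E_photon = 2.85e18.

2.85e18 photons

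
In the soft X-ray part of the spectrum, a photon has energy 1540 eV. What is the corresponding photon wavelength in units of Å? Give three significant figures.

(h = 6.62607015e-34 J·s, c = 2.99792458e8 m/s, 1 eV = 1.602176634e-19 J.)
Convert to SI: E = 1540 eV = 2.4674e-16 J.
Apply λ = hc/E: λ = 8.051e-10 m.
Converting to Å: λ = 8.051 Å ≈ 8.05 Å.

8.05 Å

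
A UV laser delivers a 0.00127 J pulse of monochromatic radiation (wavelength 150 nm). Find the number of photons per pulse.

Per-photon energy: E = 1.324 × 10^-18 J (from wavelength = 150 nm).
N = E_total / E_photon = 0.00127 J / 1.324 × 10^-18 J = 9.59 × 10^14.

9.59 × 10^14 photons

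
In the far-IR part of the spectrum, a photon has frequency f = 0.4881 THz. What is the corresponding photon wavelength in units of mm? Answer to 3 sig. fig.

Use c = 2.99792458e8 m/s.
Convert to SI: f = 0.4881 THz = 4.881e11 Hz.
For a photon λ = c/f, so λ = 6.142e-4 m.
Converting to mm: λ = 0.6142 mm ≈ 0.614 mm.

0.614 mm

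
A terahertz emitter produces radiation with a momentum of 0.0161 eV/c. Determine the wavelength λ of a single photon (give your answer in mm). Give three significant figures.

Take h = 6.62607015e-34 J·s, c = 2.99792458e8 m/s, 1 eV = 1.602176634e-19 J.
In SI units: p = 0.0161 eV/c = 8.6043e-30 kg·m/s.
Since λ = h/p for a photon, λ = 7.701e-5 m.
Converting to mm: λ = 0.07701 mm ≈ 0.0770 mm.

0.0770 mm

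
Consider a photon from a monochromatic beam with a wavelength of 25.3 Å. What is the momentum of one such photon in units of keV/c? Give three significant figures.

0.490 keV/c

Use h = 6.62607015e-34 J·s, c = 2.99792458e8 m/s, 1 eV = 1.602176634e-19 J.
First convert: λ = 25.3 Å = 2.53e-9 m.
Since p = h/λ for a photon, p = 2.619e-25 kg·m/s.
Converting to keV/c: p = 0.4901 keV/c ≈ 0.490 keV/c.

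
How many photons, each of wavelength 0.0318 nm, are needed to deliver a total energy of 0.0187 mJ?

2.99 × 10^9 photons

Per-photon energy: E = 6.247 × 10^-15 J (from wavelength = 0.0318 nm).
N = E_total / E_photon = 1.87 × 10^-5 J / 6.247 × 10^-15 J = 2.99 × 10^9.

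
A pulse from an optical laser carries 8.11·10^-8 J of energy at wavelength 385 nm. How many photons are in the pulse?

Per-photon energy: E = 5.160·10^-19 J (from wavelength = 385 nm).
N = E_total / E_photon = 8.11·10^-8 J / 5.160·10^-19 J = 1.57·10^11.

1.57·10^11 photons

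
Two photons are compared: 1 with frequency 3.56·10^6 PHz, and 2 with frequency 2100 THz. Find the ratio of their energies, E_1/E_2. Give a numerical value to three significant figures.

E_1 = 2.359·10^-12 J (from frequency = 3.56·10^6 PHz, via E = hf).
E_2 = 1.391·10^-18 J (from frequency = 2100 THz, via E = hf).
Ratio = 2.359·10^-12 / 1.391·10^-18 = 1.70·10^6.

1.70·10^6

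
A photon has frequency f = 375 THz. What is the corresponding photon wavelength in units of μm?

Take c = 2.99792458e8 m/s.
In SI units: f = 375 THz = 3.75e14 Hz.
Since λ = c/f for a photon, λ = 7.994e-7 m.
Converting to μm: λ = 0.7994 μm ≈ 0.799 μm.

0.799 μm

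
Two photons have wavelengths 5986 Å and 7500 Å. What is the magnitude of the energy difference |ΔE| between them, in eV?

Using E = hc/λ: E₁ = 3.3185e-19 J, E₂ = 2.6486e-19 J.
|ΔE| = |3.3185e-19 − 2.6486e-19| = 6.70e-20 J = 0.418 eV.

0.418 eV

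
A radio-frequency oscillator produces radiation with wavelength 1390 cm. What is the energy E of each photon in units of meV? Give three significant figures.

8.92 × 10^-5 meV

First convert: λ = 1390 cm = 13.9 m.
The photon relation is E = hc/λ, giving E = 1.429 × 10^-26 J.
Converting to meV: E = 8.920 × 10^-5 meV ≈ 8.92 × 10^-5 meV.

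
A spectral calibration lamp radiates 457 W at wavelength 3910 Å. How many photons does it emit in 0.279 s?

2.51 × 10^20 photons

Total energy: E_total = P·t = 457 × 0.279 = 127.5 J.
Per-photon energy: E = 5.080 × 10^-19 J.
N = E_total / E_photon = 2.51 × 10^20.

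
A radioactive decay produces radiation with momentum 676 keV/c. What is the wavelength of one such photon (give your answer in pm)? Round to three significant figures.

1.83 pm

Use h = 6.62607015e-34 J·s, c = 2.99792458e8 m/s, 1 eV = 1.602176634e-19 J.
In SI units: p = 676 keV/c = 3.6127e-22 kg·m/s.
The photon relation is λ = h/p, giving λ = 1.834e-12 m.
Converting to pm: λ = 1.834 pm ≈ 1.83 pm.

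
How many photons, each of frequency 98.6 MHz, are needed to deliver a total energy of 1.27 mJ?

Per-photon energy: E = 6.533e-26 J (from frequency = 98.6 MHz).
N = E_total / E_photon = 0.00127 J / 6.533e-26 J = 1.94e22.

1.94e22 photons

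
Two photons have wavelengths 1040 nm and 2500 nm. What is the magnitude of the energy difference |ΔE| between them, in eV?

Using E = hc/λ: E₁ = 1.910 × 10^-19 J, E₂ = 7.946 × 10^-20 J.
|ΔE| = |1.910 × 10^-19 − 7.946 × 10^-20| = 1.12 × 10^-19 J = 0.696 eV.

0.696 eV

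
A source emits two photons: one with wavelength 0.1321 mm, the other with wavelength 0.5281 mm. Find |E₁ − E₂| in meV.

Using E = hc/λ: E₁ = 1.5037·10^-21 J, E₂ = 3.7615·10^-22 J.
|ΔE| = |1.5037·10^-21 − 3.7615·10^-22| = 1.13·10^-21 J = 7.04 meV.

7.04 meV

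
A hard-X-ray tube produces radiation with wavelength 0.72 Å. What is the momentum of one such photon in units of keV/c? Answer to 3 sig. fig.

Take h = 6.62607015e-34 J·s, c = 2.99792458e8 m/s, 1 eV = 1.602176634e-19 J.
First convert: λ = 0.72 Å = 7.2e-11 m.
The photon relation is p = h/λ, giving p = 9.203e-24 kg·m/s.
Converting to keV/c: p = 17.22 keV/c ≈ 17.2 keV/c.

17.2 keV/c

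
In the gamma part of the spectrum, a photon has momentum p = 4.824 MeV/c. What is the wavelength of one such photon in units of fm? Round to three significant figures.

257 fm

In SI units: p = 4.824 MeV/c = 2.5781e-21 kg·m/s.
For a photon λ = h/p, so λ = 2.570e-13 m.
Converting to fm: λ = 257.0 fm ≈ 257 fm.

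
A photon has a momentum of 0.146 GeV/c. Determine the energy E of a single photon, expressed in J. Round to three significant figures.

2.34e-11 J

Take c = 2.99792458e8 m/s, 1 eV = 1.602176634e-19 J.
In SI units: p = 0.146 GeV/c = 7.8027e-20 kg·m/s.
Since E = pc for a photon, E = 2.339e-11 J.
So E ≈ 2.34e-11 J.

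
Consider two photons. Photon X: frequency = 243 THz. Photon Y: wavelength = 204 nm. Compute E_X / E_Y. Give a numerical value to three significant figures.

0.165

E_X = 1.610 × 10^-19 J (from frequency = 243 THz, via E = hf).
E_Y = 9.737 × 10^-19 J (from wavelength = 204 nm, via E = hc/λ).
Ratio = 1.610 × 10^-19 / 9.737 × 10^-19 = 0.165.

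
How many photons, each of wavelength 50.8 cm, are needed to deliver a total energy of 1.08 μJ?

2.76e18 photons

Per-photon energy: E = 3.910e-25 J (from wavelength = 50.8 cm).
N = E_total / E_photon = 1.08e-6 J / 3.910e-25 J = 2.76e18.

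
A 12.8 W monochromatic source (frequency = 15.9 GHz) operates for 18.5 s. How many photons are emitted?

2.25e25 photons

Total energy: E_total = P·t = 12.8 × 18.5 = 236.8 J.
Per-photon energy: E = 1.054e-23 J.
N = E_total / E_photon = 2.25e25.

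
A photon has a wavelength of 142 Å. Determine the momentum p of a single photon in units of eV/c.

87.3 eV/c

Take h = 6.62607015·10^-34 J·s, c = 2.99792458·10^8 m/s, 1 eV = 1.602176634·10^-19 J.
Convert to SI: λ = 142 Å = 1.42·10^-8 m.
The photon relation is p = h/λ, giving p = 4.666·10^-26 kg·m/s.
Converting to eV/c: p = 87.31 eV/c ≈ 87.3 eV/c.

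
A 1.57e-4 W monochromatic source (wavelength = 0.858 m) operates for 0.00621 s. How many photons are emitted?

Total energy: E_total = P·t = 1.57e-4 × 0.00621 = 9.750e-7 J.
Per-photon energy: E = 2.315e-25 J.
N = E_total / E_photon = 4.21e18.

4.21e18 photons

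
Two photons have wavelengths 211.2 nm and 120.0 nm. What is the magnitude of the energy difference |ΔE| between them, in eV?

4.46 eV

Using E = hc/λ: E₁ = 9.4055·10^-19 J, E₂ = 1.6554·10^-18 J.
|ΔE| = |9.4055·10^-19 − 1.6554·10^-18| = 7.15·10^-19 J = 4.46 eV.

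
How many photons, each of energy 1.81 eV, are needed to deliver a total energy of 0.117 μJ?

Per-photon energy: E = 2.900e-19 J (from energy = 1.81 eV).
N = E_total / E_photon = 1.17e-7 J / 2.900e-19 J = 4.03e11.

4.03e11 photons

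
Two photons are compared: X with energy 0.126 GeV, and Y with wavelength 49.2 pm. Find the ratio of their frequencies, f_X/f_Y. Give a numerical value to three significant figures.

f_X = 3.047e22 Hz (from energy = 0.126 GeV, via f = E/h).
f_Y = 6.093e18 Hz (from wavelength = 49.2 pm, via f = c/λ).
Ratio = 3.047e22 / 6.093e18 = 5000.

5000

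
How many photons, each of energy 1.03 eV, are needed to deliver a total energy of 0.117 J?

Per-photon energy: E = 1.650e-19 J (from energy = 1.03 eV).
N = E_total / E_photon = 0.117 J / 1.650e-19 J = 7.09e17.

7.09e17 photons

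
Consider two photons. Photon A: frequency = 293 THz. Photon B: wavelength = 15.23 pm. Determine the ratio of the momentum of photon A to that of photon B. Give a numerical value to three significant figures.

p_A = 6.476·10^-28 kg·m/s (from frequency = 293 THz, via p = hf/c).
p_B = 4.351·10^-23 kg·m/s (from wavelength = 15.23 pm, via p = h/λ).
Ratio = 6.476·10^-28 / 4.351·10^-23 = 1.49·10^-5.

1.49·10^-5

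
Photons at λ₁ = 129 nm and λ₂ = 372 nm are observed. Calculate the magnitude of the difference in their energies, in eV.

Using E = hc/λ: E₁ = 1.540e-18 J, E₂ = 5.340e-19 J.
|ΔE| = |1.540e-18 − 5.340e-19| = 1.01e-18 J = 6.28 eV.

6.28 eV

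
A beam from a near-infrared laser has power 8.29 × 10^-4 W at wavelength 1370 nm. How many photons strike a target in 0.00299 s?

Total energy: E_total = P·t = 8.29 × 10^-4 × 0.00299 = 2.479 × 10^-6 J.
Per-photon energy: E = 1.450 × 10^-19 J.
N = E_total / E_photon = 1.71 × 10^13.

1.71 × 10^13 photons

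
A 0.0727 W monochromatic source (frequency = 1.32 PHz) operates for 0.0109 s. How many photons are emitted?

Total energy: E_total = P·t = 0.0727 × 0.0109 = 7.924e-4 J.
Per-photon energy: E = 8.746e-19 J.
N = E_total / E_photon = 9.06e14.

9.06e14 photons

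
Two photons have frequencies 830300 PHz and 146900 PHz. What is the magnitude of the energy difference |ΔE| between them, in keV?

2830 keV

Using E = hf: E₁ = 5.5016e-13 J, E₂ = 9.7337e-14 J.
|ΔE| = |5.5016e-13 − 9.7337e-14| = 4.53e-13 J = 2830 keV.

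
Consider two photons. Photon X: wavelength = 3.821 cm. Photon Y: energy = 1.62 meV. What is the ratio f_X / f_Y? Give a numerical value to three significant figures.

f_X = 7.846e9 Hz (from wavelength = 3.821 cm, via f = c/λ).
f_Y = 3.917e11 Hz (from energy = 1.62 meV, via f = E/h).
Ratio = 7.846e9 / 3.917e11 = 0.0200.

0.0200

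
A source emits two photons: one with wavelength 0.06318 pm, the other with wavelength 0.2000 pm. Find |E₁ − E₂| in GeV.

Using E = hc/λ: E₁ = 3.1441 × 10^-12 J, E₂ = 9.9322 × 10^-13 J.
|ΔE| = |3.1441 × 10^-12 − 9.9322 × 10^-13| = 2.15 × 10^-12 J = 0.0134 GeV.

0.0134 GeV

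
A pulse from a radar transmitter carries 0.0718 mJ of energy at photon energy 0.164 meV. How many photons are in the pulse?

2.73 × 10^18 photons

Per-photon energy: E = 2.628 × 10^-23 J (from energy = 0.164 meV).
N = E_total / E_photon = 7.18 × 10^-5 J / 2.628 × 10^-23 J = 2.73 × 10^18.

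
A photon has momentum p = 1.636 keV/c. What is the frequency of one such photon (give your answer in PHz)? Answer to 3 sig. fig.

Convert to SI: p = 1.636 keV/c = 8.7433e-25 kg·m/s.
For a photon f = pc/h, so f = 3.956e17 Hz.
Converting to PHz: f = 395.6 PHz ≈ 396 PHz.

396 PHz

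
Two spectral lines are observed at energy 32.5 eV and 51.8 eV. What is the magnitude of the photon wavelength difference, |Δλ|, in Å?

142 Å

Using λ = hc/E: λ₁ = 3.815 × 10^-8 m, λ₂ = 2.394 × 10^-8 m.
|Δλ| = |3.815 × 10^-8 − 2.394 × 10^-8| = 1.42 × 10^-8 m = 142 Å.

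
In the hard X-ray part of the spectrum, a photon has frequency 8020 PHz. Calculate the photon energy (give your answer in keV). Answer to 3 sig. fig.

Take h = 6.62607015 × 10^-34 J·s, 1 eV = 1.602176634 × 10^-19 J.
In SI units: f = 8020 PHz = 8.020 × 10^18 Hz.
For a photon E = hf, so E = 5.314 × 10^-15 J.
Converting to keV: E = 33.17 keV ≈ 33.2 keV.

33.2 keV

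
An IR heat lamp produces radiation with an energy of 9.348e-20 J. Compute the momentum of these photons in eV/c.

Apply p = E/c: p = 3.118e-28 kg·m/s.
Converting to eV/c: p = 0.5835 eV/c ≈ 0.583 eV/c.

0.583 eV/c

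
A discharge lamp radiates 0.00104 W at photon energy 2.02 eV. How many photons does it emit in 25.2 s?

Total energy: E_total = P·t = 0.00104 × 25.2 = 0.02621 J.
Per-photon energy: E = 3.236e-19 J.
N = E_total / E_photon = 8.10e16.

8.10e16 photons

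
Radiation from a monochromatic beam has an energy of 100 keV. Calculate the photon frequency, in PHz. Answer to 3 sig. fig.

2.42 × 10^4 PHz

In SI units: E = 100 keV = 1.6022 × 10^-14 J.
For a photon f = E/h, so f = 2.418 × 10^19 Hz.
Converting to PHz: f = 24180 PHz ≈ 2.42 × 10^4 PHz.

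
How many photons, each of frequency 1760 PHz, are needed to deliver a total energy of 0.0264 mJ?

Per-photon energy: E = 1.166e-15 J (from frequency = 1760 PHz).
N = E_total / E_photon = 2.64e-5 J / 1.166e-15 J = 2.26e10.

2.26e10 photons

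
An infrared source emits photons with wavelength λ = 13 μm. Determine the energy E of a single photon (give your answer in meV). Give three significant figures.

95.4 meV

(h = 6.62607015·10^-34 J·s, c = 2.99792458·10^8 m/s, 1 eV = 1.602176634·10^-19 J.)
Convert to SI: λ = 13 μm = 1.3·10^-5 m.
For a photon E = hc/λ, so E = 1.528·10^-20 J.
Converting to meV: E = 95.37 meV ≈ 95.4 meV.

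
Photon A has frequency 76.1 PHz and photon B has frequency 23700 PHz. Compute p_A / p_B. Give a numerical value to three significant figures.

p_A = 1.682·10^-25 kg·m/s (from frequency = 76.1 PHz, via p = hf/c).
p_B = 5.238·10^-23 kg·m/s (from frequency = 23700 PHz, via p = hf/c).
Ratio = 1.682·10^-25 / 5.238·10^-23 = 3.21·10^-3.

3.21·10^-3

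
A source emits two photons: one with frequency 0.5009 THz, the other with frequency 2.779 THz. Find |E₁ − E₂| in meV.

9.42 meV

Using E = hf: E₁ = 3.3190 × 10^-22 J, E₂ = 1.8414 × 10^-21 J.
|ΔE| = |3.3190 × 10^-22 − 1.8414 × 10^-21| = 1.51 × 10^-21 J = 9.42 meV.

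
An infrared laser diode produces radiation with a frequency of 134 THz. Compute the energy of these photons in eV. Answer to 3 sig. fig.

Convert to SI: f = 134 THz = 1.34 × 10^14 Hz.
The photon relation is E = hf, giving E = 8.879 × 10^-20 J.
Converting to eV: E = 0.5542 eV ≈ 0.554 eV.

0.554 eV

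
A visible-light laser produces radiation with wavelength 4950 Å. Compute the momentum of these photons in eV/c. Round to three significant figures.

Use h = 6.62607015·10^-34 J·s, c = 2.99792458·10^8 m/s, 1 eV = 1.602176634·10^-19 J.
In SI units: λ = 4950 Å = 4.95·10^-7 m.
Apply p = h/λ: p = 1.339·10^-27 kg·m/s.
Converting to eV/c: p = 2.505 eV/c ≈ 2.50 eV/c.

2.50 eV/c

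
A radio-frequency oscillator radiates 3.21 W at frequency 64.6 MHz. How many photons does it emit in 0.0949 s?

7.12 × 10^24 photons

Total energy: E_total = P·t = 3.21 × 0.0949 = 0.3046 J.
Per-photon energy: E = 4.280 × 10^-26 J.
N = E_total / E_photon = 7.12 × 10^24.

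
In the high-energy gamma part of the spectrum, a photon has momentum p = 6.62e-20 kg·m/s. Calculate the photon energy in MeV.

Since E = pc for a photon, E = 1.985e-11 J.
Converting to MeV: E = 123.9 MeV ≈ 124 MeV.

124 MeV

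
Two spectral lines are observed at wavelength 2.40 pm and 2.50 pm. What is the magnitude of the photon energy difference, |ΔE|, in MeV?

Using E = hc/λ: E₁ = 8.277e-14 J, E₂ = 7.946e-14 J.
|ΔE| = |8.277e-14 − 7.946e-14| = 3.31e-15 J = 0.0207 MeV.

0.0207 MeV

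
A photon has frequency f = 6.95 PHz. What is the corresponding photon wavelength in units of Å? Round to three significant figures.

431 Å

In SI units: f = 6.95 PHz = 6.95e15 Hz.
Apply λ = c/f: λ = 4.314e-8 m.
Converting to Å: λ = 431.4 Å ≈ 431 Å.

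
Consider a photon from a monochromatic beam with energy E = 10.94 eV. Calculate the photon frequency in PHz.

2.65 PHz

Use h = 6.62607015 × 10^-34 J·s, 1 eV = 1.602176634 × 10^-19 J.
Convert to SI: E = 10.94 eV = 1.7528 × 10^-18 J.
Since f = E/h for a photon, f = 2.645 × 10^15 Hz.
Converting to PHz: f = 2.645 PHz ≈ 2.65 PHz.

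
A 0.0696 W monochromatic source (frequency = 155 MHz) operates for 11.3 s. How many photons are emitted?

7.66e24 photons

Total energy: E_total = P·t = 0.0696 × 11.3 = 0.7865 J.
Per-photon energy: E = 1.027e-25 J.
N = E_total / E_photon = 7.66e24.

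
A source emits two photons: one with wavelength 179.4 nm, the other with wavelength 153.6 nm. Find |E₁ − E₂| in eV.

Using E = hc/λ: E₁ = 1.1073 × 10^-18 J, E₂ = 1.2933 × 10^-18 J.
|ΔE| = |1.1073 × 10^-18 − 1.2933 × 10^-18| = 1.86 × 10^-19 J = 1.16 eV.

1.16 eV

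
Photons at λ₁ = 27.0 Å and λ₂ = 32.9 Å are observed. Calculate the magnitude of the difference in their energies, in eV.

82.3 eV

Using E = hc/λ: E₁ = 7.357e-17 J, E₂ = 6.038e-17 J.
|ΔE| = |7.357e-17 − 6.038e-17| = 1.32e-17 J = 82.3 eV.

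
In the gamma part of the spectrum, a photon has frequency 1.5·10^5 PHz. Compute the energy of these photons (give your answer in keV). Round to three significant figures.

620 keV

(h = 6.62607015·10^-34 J·s, 1 eV = 1.602176634·10^-19 J.)
Convert to SI: f = 1.5·10^5 PHz = 1.5·10^20 Hz.
Apply E = hf: E = 9.939·10^-14 J.
Converting to keV: E = 620.4 keV ≈ 620 keV.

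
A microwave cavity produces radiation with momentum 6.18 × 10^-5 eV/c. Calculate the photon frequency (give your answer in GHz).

In SI units: p = 6.18 × 10^-5 eV/c = 3.3028 × 10^-32 kg·m/s.
Since f = pc/h for a photon, f = 1.494 × 10^10 Hz.
Converting to GHz: f = 14.94 GHz ≈ 14.9 GHz.

14.9 GHz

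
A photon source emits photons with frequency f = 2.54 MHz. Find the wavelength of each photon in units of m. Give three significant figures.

Convert to SI: f = 2.54 MHz = 2.54e6 Hz.
The photon relation is λ = c/f, giving λ = 118.0 m.
So λ ≈ 118 m.

118 m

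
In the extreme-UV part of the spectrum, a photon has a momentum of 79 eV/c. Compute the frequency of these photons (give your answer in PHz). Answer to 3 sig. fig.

Take h = 6.62607015 × 10^-34 J·s, c = 2.99792458 × 10^8 m/s, 1 eV = 1.602176634 × 10^-19 J.
In SI units: p = 79 eV/c = 4.2220 × 10^-26 kg·m/s.
Apply f = pc/h: f = 1.910 × 10^16 Hz.
Converting to PHz: f = 19.10 PHz ≈ 19.1 PHz.

19.1 PHz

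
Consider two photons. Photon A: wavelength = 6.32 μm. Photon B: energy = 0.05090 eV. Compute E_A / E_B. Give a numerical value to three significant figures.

3.85

E_A = 3.143 × 10^-20 J (from wavelength = 6.32 μm, via E = hc/λ).
E_B = 8.155 × 10^-21 J (from energy = 0.05090 eV, via E given directly).
Ratio = 3.143 × 10^-20 / 8.155 × 10^-21 = 3.85.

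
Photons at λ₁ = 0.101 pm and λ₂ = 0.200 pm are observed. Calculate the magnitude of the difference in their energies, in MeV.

Using E = hc/λ: E₁ = 1.967·10^-12 J, E₂ = 9.932·10^-13 J.
|ΔE| = |1.967·10^-12 − 9.932·10^-13| = 9.74·10^-13 J = 6.08 MeV.

6.08 MeV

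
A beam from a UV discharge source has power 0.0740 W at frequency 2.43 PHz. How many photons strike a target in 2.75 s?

Total energy: E_total = P·t = 0.0740 × 2.75 = 0.2035 J.
Per-photon energy: E = 1.610e-18 J.
N = E_total / E_photon = 1.26e17.

1.26e17 photons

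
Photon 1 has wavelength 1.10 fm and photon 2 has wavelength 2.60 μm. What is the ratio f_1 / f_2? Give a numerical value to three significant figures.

2.36 × 10^9

f_1 = 2.725 × 10^23 Hz (from wavelength = 1.10 fm, via f = c/λ).
f_2 = 1.153 × 10^14 Hz (from wavelength = 2.60 μm, via f = c/λ).
Ratio = 2.725 × 10^23 / 1.153 × 10^14 = 2.36 × 10^9.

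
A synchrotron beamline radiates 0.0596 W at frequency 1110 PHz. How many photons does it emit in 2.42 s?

Total energy: E_total = P·t = 0.0596 × 2.42 = 0.1442 J.
Per-photon energy: E = 7.355 × 10^-16 J.
N = E_total / E_photon = 1.96 × 10^14.

1.96 × 10^14 photons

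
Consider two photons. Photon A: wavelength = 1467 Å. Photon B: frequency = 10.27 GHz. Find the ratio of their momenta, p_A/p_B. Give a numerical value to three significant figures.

1.99e5

p_A = 4.517e-27 kg·m/s (from wavelength = 1467 Å, via p = h/λ).
p_B = 2.270e-32 kg·m/s (from frequency = 10.27 GHz, via p = hf/c).
Ratio = 4.517e-27 / 2.270e-32 = 1.99e5.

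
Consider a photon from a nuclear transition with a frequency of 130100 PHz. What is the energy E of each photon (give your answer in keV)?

538 keV

Use h = 6.62607015e-34 J·s, 1 eV = 1.602176634e-19 J.
In SI units: f = 130100 PHz = 1.301e20 Hz.
Apply E = hf: E = 8.621e-14 J.
Converting to keV: E = 538.1 keV ≈ 538 keV.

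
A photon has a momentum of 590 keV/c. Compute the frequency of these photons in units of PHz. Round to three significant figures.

Use h = 6.62607015e-34 J·s, c = 2.99792458e8 m/s, 1 eV = 1.602176634e-19 J.
Convert to SI: p = 590 keV/c = 3.1531e-22 kg·m/s.
Apply f = pc/h: f = 1.427e20 Hz.
Converting to PHz: f = 142700 PHz ≈ 1.43e5 PHz.

1.43e5 PHz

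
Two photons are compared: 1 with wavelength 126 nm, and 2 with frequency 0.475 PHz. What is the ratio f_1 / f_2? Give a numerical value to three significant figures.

5.01

f_1 = 2.379 × 10^15 Hz (from wavelength = 126 nm, via f = c/λ).
f_2 = 4.750 × 10^14 Hz (from frequency = 0.475 PHz, via f given directly).
Ratio = 2.379 × 10^15 / 4.750 × 10^14 = 5.01.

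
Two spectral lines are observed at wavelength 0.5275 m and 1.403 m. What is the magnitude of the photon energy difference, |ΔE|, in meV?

Using E = hc/λ: E₁ = 3.7658 × 10^-25 J, E₂ = 1.4159 × 10^-25 J.
|ΔE| = |3.7658 × 10^-25 − 1.4159 × 10^-25| = 2.35 × 10^-25 J = 1.47 × 10^-3 meV.

1.47 × 10^-3 meV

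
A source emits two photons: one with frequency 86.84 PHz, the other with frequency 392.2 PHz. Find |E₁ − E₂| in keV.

Using E = hf: E₁ = 5.7541·10^-17 J, E₂ = 2.5987·10^-16 J.
|ΔE| = |5.7541·10^-17 − 2.5987·10^-16| = 2.02·10^-16 J = 1.26 keV.

1.26 keV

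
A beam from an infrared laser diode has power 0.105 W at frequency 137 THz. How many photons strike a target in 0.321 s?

3.71e17 photons

Total energy: E_total = P·t = 0.105 × 0.321 = 0.03370 J.
Per-photon energy: E = 9.078e-20 J.
N = E_total / E_photon = 3.71e17.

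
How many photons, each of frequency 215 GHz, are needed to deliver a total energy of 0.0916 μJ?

Per-photon energy: E = 1.425·10^-22 J (from frequency = 215 GHz).
N = E_total / E_photon = 9.16·10^-8 J / 1.425·10^-22 J = 6.43·10^14.

6.43·10^14 photons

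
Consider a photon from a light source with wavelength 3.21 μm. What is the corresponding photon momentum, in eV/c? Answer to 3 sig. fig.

0.386 eV/c

(h = 6.62607015e-34 J·s, c = 2.99792458e8 m/s, 1 eV = 1.602176634e-19 J.)
In SI units: λ = 3.21 μm = 3.21e-6 m.
The photon relation is p = h/λ, giving p = 2.064e-28 kg·m/s.
Converting to eV/c: p = 0.3862 eV/c ≈ 0.386 eV/c.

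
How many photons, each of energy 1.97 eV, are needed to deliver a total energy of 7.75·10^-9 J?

Per-photon energy: E = 3.156·10^-19 J (from energy = 1.97 eV).
N = E_total / E_photon = 7.75·10^-9 J / 3.156·10^-19 J = 2.46·10^10.

2.46·10^10 photons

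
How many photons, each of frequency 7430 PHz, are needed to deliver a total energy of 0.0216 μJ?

Per-photon energy: E = 4.923 × 10^-15 J (from frequency = 7430 PHz).
N = E_total / E_photon = 2.16 × 10^-8 J / 4.923 × 10^-15 J = 4.39 × 10^6.

4.39 × 10^6 photons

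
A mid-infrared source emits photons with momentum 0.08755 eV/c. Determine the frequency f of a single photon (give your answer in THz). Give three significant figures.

(h = 6.62607015·10^-34 J·s, c = 2.99792458·10^8 m/s, 1 eV = 1.602176634·10^-19 J.)
First convert: p = 0.08755 eV/c = 4.6789·10^-29 kg·m/s.
Since f = pc/h for a photon, f = 2.117·10^13 Hz.
Converting to THz: f = 21.17 THz ≈ 21.2 THz.

21.2 THz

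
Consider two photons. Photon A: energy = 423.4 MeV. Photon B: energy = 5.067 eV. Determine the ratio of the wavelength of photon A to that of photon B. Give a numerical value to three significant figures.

λ_A = 2.928 × 10^-15 m (from energy = 423.4 MeV, via λ = hc/E).
λ_B = 2.447 × 10^-7 m (from energy = 5.067 eV, via λ = hc/E).
Ratio = 2.928 × 10^-15 / 2.447 × 10^-7 = 1.20 × 10^-8.

1.20 × 10^-8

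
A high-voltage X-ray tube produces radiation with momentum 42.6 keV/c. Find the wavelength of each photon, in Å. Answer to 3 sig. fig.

(h = 6.62607015e-34 J·s, c = 2.99792458e8 m/s, 1 eV = 1.602176634e-19 J.)
First convert: p = 42.6 keV/c = 2.2767e-23 kg·m/s.
The photon relation is λ = h/p, giving λ = 2.910e-11 m.
Converting to Å: λ = 0.2910 Å ≈ 0.291 Å.

0.291 Å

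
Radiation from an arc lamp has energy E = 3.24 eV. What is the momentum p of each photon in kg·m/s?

(c = 2.99792458e8 m/s, 1 eV = 1.602176634e-19 J.)
In SI units: E = 3.24 eV = 5.1911e-19 J.
For a photon p = E/c, so p = 1.732e-27 kg·m/s.
So p ≈ 1.73e-27 kg·m/s.

1.73e-27 kg·m/s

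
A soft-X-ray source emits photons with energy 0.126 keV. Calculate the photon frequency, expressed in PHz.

In SI units: E = 0.126 keV = 2.0187 × 10^-17 J.
Apply f = E/h: f = 3.047 × 10^16 Hz.
Converting to PHz: f = 30.47 PHz ≈ 30.5 PHz.

30.5 PHz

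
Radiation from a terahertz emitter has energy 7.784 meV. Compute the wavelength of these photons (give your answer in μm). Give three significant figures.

159 μm

In SI units: E = 7.784 meV = 1.2471e-21 J.
The photon relation is λ = hc/E, giving λ = 1.593e-4 m.
Converting to μm: λ = 159.3 μm ≈ 159 μm.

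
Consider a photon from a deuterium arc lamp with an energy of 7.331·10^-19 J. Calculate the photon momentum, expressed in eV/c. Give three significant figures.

4.58 eV/c

Apply p = E/c: p = 2.445·10^-27 kg·m/s.
Converting to eV/c: p = 4.576 eV/c ≈ 4.58 eV/c.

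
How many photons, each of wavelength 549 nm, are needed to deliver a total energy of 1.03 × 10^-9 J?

2.85 × 10^9 photons

Per-photon energy: E = 3.618 × 10^-19 J (from wavelength = 549 nm).
N = E_total / E_photon = 1.03 × 10^-9 J / 3.618 × 10^-19 J = 2.85 × 10^9.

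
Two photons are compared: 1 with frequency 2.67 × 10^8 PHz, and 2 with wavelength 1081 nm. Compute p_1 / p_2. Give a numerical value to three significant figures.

p_1 = 5.901 × 10^-19 kg·m/s (from frequency = 2.67 × 10^8 PHz, via p = hf/c).
p_2 = 6.130 × 10^-28 kg·m/s (from wavelength = 1081 nm, via p = h/λ).
Ratio = 5.901 × 10^-19 / 6.130 × 10^-28 = 9.63 × 10^8.

9.63 × 10^8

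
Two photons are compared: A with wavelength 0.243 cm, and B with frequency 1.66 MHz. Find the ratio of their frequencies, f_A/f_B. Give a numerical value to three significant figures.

7.43 × 10^4

f_A = 1.234 × 10^11 Hz (from wavelength = 0.243 cm, via f = c/λ).
f_B = 1.660 × 10^6 Hz (from frequency = 1.66 MHz, via f given directly).
Ratio = 1.234 × 10^11 / 1.660 × 10^6 = 7.43 × 10^4.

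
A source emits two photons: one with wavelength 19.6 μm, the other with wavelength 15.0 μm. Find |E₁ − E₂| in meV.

Using E = hc/λ: E₁ = 1.013e-20 J, E₂ = 1.324e-20 J.
|ΔE| = |1.013e-20 − 1.324e-20| = 3.11e-21 J = 19.4 meV.

19.4 meV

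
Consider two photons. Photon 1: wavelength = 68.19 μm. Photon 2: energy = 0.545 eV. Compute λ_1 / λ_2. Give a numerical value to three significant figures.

30.0

λ_1 = 6.819·10^-5 m (from wavelength = 68.19 μm, via λ given directly).
λ_2 = 2.275·10^-6 m (from energy = 0.545 eV, via λ = hc/E).
Ratio = 6.819·10^-5 / 2.275·10^-6 = 30.0.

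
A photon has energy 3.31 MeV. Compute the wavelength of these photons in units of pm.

0.375 pm

In SI units: E = 3.31 MeV = 5.3032e-13 J.
For a photon λ = hc/E, so λ = 3.746e-13 m.
Converting to pm: λ = 0.3746 pm ≈ 0.375 pm.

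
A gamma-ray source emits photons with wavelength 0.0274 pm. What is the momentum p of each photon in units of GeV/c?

0.0452 GeV/c

Use h = 6.62607015e-34 J·s, c = 2.99792458e8 m/s, 1 eV = 1.602176634e-19 J.
First convert: λ = 0.0274 pm = 2.74e-14 m.
The photon relation is p = h/λ, giving p = 2.418e-20 kg·m/s.
Converting to GeV/c: p = 0.04525 GeV/c ≈ 0.0452 GeV/c.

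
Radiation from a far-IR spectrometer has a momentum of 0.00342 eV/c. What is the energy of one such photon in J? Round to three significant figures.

5.48e-22 J

(c = 2.99792458e8 m/s, 1 eV = 1.602176634e-19 J.)
First convert: p = 0.00342 eV/c = 1.8277e-30 kg·m/s.
Apply E = pc: E = 5.479e-22 J.
So E ≈ 5.48e-22 J.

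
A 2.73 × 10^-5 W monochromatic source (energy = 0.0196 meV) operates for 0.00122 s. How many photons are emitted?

1.06 × 10^16 photons

Total energy: E_total = P·t = 2.73 × 10^-5 × 0.00122 = 3.331 × 10^-8 J.
Per-photon energy: E = 3.140 × 10^-24 J.
N = E_total / E_photon = 1.06 × 10^16.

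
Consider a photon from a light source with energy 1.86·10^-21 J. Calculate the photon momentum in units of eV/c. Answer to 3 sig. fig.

0.0116 eV/c

Since p = E/c for a photon, p = 6.204·10^-30 kg·m/s.
Converting to eV/c: p = 0.01161 eV/c ≈ 0.0116 eV/c.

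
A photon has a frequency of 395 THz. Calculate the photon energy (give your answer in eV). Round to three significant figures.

1.63 eV

Use h = 6.62607015 × 10^-34 J·s, 1 eV = 1.602176634 × 10^-19 J.
First convert: f = 395 THz = 3.95 × 10^14 Hz.
The photon relation is E = hf, giving E = 2.617 × 10^-19 J.
Converting to eV: E = 1.634 eV ≈ 1.63 eV.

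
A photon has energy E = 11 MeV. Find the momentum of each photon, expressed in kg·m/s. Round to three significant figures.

5.88·10^-21 kg·m/s

First convert: E = 11 MeV = 1.7624·10^-12 J.
Apply p = E/c: p = 5.879·10^-21 kg·m/s.
So p ≈ 5.88·10^-21 kg·m/s.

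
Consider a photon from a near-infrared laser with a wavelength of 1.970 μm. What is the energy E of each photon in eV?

(h = 6.62607015 × 10^-34 J·s, c = 2.99792458 × 10^8 m/s, 1 eV = 1.602176634 × 10^-19 J.)
First convert: λ = 1.970 μm = 1.970 × 10^-6 m.
For a photon E = hc/λ, so E = 1.008 × 10^-19 J.
Converting to eV: E = 0.6294 eV ≈ 0.629 eV.

0.629 eV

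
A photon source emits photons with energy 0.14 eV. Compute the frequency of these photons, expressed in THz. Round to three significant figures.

(h = 6.62607015 × 10^-34 J·s, 1 eV = 1.602176634 × 10^-19 J.)
First convert: E = 0.14 eV = 2.2430 × 10^-20 J.
Since f = E/h for a photon, f = 3.385 × 10^13 Hz.
Converting to THz: f = 33.85 THz ≈ 33.9 THz.

33.9 THz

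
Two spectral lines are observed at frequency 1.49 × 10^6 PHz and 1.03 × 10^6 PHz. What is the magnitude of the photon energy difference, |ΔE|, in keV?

Using E = hf: E₁ = 9.873 × 10^-13 J, E₂ = 6.825 × 10^-13 J.
|ΔE| = |9.873 × 10^-13 − 6.825 × 10^-13| = 3.05 × 10^-13 J = 1900 keV.

1900 keV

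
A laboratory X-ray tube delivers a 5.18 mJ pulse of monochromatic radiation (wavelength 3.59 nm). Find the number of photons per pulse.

Per-photon energy: E = 5.533 × 10^-17 J (from wavelength = 3.59 nm).
N = E_total / E_photon = 0.00518 J / 5.533 × 10^-17 J = 9.36 × 10^13.

9.36 × 10^13 photons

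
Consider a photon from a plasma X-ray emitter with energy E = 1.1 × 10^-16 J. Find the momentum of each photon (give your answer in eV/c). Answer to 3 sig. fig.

687 eV/c

Apply p = E/c: p = 3.669 × 10^-25 kg·m/s.
Converting to eV/c: p = 686.6 eV/c ≈ 687 eV/c.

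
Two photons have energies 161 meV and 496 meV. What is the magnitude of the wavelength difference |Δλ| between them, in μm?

5.20 μm

Using λ = hc/E: λ₁ = 7.701 × 10^-6 m, λ₂ = 2.500 × 10^-6 m.
|Δλ| = |7.701 × 10^-6 − 2.500 × 10^-6| = 5.20 × 10^-6 m = 5.20 μm.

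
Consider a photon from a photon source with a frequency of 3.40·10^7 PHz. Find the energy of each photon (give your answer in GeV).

0.141 GeV

In SI units: f = 3.40·10^7 PHz = 3.40·10^22 Hz.
The photon relation is E = hf, giving E = 2.253·10^-11 J.
Converting to GeV: E = 0.1406 GeV ≈ 0.141 GeV.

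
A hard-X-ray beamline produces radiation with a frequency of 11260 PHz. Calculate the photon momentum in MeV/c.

0.0466 MeV/c

In SI units: f = 11260 PHz = 1.126e19 Hz.
Apply p = hf/c: p = 2.489e-23 kg·m/s.
Converting to MeV/c: p = 0.04657 MeV/c ≈ 0.0466 MeV/c.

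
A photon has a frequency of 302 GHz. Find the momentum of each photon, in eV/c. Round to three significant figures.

1.25e-3 eV/c

(h = 6.62607015e-34 J·s, c = 2.99792458e8 m/s, 1 eV = 1.602176634e-19 J.)
Convert to SI: f = 302 GHz = 3.02e11 Hz.
The photon relation is p = hf/c, giving p = 6.675e-31 kg·m/s.
Converting to eV/c: p = 0.001249 eV/c ≈ 1.25e-3 eV/c.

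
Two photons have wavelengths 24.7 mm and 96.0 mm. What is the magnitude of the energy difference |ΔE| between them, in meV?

Using E = hc/λ: E₁ = 8.042e-24 J, E₂ = 2.069e-24 J.
|ΔE| = |8.042e-24 − 2.069e-24| = 5.97e-24 J = 0.0373 meV.

0.0373 meV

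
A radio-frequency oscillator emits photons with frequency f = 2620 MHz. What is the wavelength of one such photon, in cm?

First convert: f = 2620 MHz = 2.62e9 Hz.
Apply λ = c/f: λ = 0.1144 m.
Converting to cm: λ = 11.44 cm ≈ 11.4 cm.

11.4 cm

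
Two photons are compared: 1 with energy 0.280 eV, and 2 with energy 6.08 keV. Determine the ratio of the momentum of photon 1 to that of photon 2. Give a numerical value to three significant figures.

4.61 × 10^-5

p_1 = 1.496 × 10^-28 kg·m/s (from energy = 0.280 eV, via p = E/c).
p_2 = 3.249 × 10^-24 kg·m/s (from energy = 6.08 keV, via p = E/c).
Ratio = 1.496 × 10^-28 / 3.249 × 10^-24 = 4.61 × 10^-5.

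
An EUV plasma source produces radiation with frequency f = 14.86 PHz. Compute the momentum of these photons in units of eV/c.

Take h = 6.62607015 × 10^-34 J·s, c = 2.99792458 × 10^8 m/s, 1 eV = 1.602176634 × 10^-19 J.
First convert: f = 14.86 PHz = 1.486 × 10^16 Hz.
The photon relation is p = hf/c, giving p = 3.284 × 10^-26 kg·m/s.
Converting to eV/c: p = 61.46 eV/c ≈ 61.5 eV/c.

61.5 eV/c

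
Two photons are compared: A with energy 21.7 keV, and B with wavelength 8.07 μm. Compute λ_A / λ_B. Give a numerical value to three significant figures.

λ_A = 5.714 × 10^-11 m (from energy = 21.7 keV, via λ = hc/E).
λ_B = 8.070 × 10^-6 m (from wavelength = 8.07 μm, via λ given directly).
Ratio = 5.714 × 10^-11 / 8.070 × 10^-6 = 7.08 × 10^-6.

7.08 × 10^-6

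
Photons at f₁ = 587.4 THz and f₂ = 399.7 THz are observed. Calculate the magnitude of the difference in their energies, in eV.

Using E = hf: E₁ = 3.8922·10^-19 J, E₂ = 2.6484·10^-19 J.
|ΔE| = |3.8922·10^-19 − 2.6484·10^-19| = 1.24·10^-19 J = 0.776 eV.

0.776 eV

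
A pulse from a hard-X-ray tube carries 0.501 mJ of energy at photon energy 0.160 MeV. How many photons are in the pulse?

Per-photon energy: E = 2.563 × 10^-14 J (from energy = 0.160 MeV).
N = E_total / E_photon = 5.01 × 10^-4 J / 2.563 × 10^-14 J = 1.95 × 10^10.

1.95 × 10^10 photons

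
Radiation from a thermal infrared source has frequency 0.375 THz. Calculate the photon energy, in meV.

(h = 6.62607015 × 10^-34 J·s, 1 eV = 1.602176634 × 10^-19 J.)
First convert: f = 0.375 THz = 3.75 × 10^11 Hz.
Apply E = hf: E = 2.485 × 10^-22 J.
Converting to meV: E = 1.551 meV ≈ 1.55 meV.

1.55 meV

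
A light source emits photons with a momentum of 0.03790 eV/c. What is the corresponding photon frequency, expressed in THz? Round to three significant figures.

9.16 THz

(h = 6.62607015 × 10^-34 J·s, c = 2.99792458 × 10^8 m/s, 1 eV = 1.602176634 × 10^-19 J.)
First convert: p = 0.03790 eV/c = 2.0255 × 10^-29 kg·m/s.
Apply f = pc/h: f = 9.164 × 10^12 Hz.
Converting to THz: f = 9.164 THz ≈ 9.16 THz.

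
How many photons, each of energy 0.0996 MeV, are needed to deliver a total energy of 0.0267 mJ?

1.67e9 photons

Per-photon energy: E = 1.596e-14 J (from energy = 0.0996 MeV).
N = E_total / E_photon = 2.67e-5 J / 1.596e-14 J = 1.67e9.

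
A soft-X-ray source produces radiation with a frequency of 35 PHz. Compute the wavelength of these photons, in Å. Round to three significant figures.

85.7 Å

(c = 2.99792458 × 10^8 m/s.)
First convert: f = 35 PHz = 3.5 × 10^16 Hz.
The photon relation is λ = c/f, giving λ = 8.565 × 10^-9 m.
Converting to Å: λ = 85.65 Å ≈ 85.7 Å.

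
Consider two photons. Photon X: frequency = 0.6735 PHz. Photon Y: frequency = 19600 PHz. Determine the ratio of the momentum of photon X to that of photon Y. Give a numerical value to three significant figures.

3.44 × 10^-5

p_X = 1.489 × 10^-27 kg·m/s (from frequency = 0.6735 PHz, via p = hf/c).
p_Y = 4.332 × 10^-23 kg·m/s (from frequency = 19600 PHz, via p = hf/c).
Ratio = 1.489 × 10^-27 / 4.332 × 10^-23 = 3.44 × 10^-5.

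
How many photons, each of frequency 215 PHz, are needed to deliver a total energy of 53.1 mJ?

Per-photon energy: E = 1.425 × 10^-16 J (from frequency = 215 PHz).
N = E_total / E_photon = 0.0531 J / 1.425 × 10^-16 J = 3.73 × 10^14.

3.73 × 10^14 photons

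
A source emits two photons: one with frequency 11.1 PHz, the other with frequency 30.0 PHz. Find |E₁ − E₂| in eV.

78.2 eV

Using E = hf: E₁ = 7.355·10^-18 J, E₂ = 1.988·10^-17 J.
|ΔE| = |7.355·10^-18 − 1.988·10^-17| = 1.25·10^-17 J = 78.2 eV.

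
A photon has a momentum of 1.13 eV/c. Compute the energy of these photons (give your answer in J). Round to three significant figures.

1.81 × 10^-19 J

Convert to SI: p = 1.13 eV/c = 6.0390 × 10^-28 kg·m/s.
For a photon E = pc, so E = 1.810 × 10^-19 J.
So E ≈ 1.81 × 10^-19 J.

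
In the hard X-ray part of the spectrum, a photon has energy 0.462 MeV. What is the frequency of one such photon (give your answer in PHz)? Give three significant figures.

Take h = 6.62607015 × 10^-34 J·s, 1 eV = 1.602176634 × 10^-19 J.
First convert: E = 0.462 MeV = 7.4021 × 10^-14 J.
For a photon f = E/h, so f = 1.117 × 10^20 Hz.
Converting to PHz: f = 111700 PHz ≈ 1.12 × 10^5 PHz.

1.12 × 10^5 PHz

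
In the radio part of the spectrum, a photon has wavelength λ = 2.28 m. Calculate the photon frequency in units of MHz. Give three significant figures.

131 MHz

Apply f = c/λ: f = 1.315 × 10^8 Hz.
Converting to MHz: f = 131.5 MHz ≈ 131 MHz.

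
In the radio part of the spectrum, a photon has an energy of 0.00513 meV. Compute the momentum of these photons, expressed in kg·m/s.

Use c = 2.99792458 × 10^8 m/s, 1 eV = 1.602176634 × 10^-19 J.
First convert: E = 0.00513 meV = 8.2192 × 10^-25 J.
The photon relation is p = E/c, giving p = 2.742 × 10^-33 kg·m/s.
So p ≈ 2.74 × 10^-33 kg·m/s.

2.74 × 10^-33 kg·m/s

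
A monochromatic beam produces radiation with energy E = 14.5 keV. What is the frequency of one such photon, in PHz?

3510 PHz

(h = 6.62607015 × 10^-34 J·s, 1 eV = 1.602176634 × 10^-19 J.)
Convert to SI: E = 14.5 keV = 2.3232 × 10^-15 J.
For a photon f = E/h, so f = 3.506 × 10^18 Hz.
Converting to PHz: f = 3506 PHz ≈ 3510 PHz.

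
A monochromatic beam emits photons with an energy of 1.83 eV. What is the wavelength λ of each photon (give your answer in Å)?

6780 Å

Convert to SI: E = 1.83 eV = 2.9320 × 10^-19 J.
Since λ = hc/E for a photon, λ = 6.775 × 10^-7 m.
Converting to Å: λ = 6775 Å ≈ 6780 Å.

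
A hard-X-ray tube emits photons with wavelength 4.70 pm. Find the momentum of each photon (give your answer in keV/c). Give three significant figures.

264 keV/c

Use h = 6.62607015e-34 J·s, c = 2.99792458e8 m/s, 1 eV = 1.602176634e-19 J.
First convert: λ = 4.70 pm = 4.70e-12 m.
Since p = h/λ for a photon, p = 1.410e-22 kg·m/s.
Converting to keV/c: p = 263.8 keV/c ≈ 264 keV/c.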